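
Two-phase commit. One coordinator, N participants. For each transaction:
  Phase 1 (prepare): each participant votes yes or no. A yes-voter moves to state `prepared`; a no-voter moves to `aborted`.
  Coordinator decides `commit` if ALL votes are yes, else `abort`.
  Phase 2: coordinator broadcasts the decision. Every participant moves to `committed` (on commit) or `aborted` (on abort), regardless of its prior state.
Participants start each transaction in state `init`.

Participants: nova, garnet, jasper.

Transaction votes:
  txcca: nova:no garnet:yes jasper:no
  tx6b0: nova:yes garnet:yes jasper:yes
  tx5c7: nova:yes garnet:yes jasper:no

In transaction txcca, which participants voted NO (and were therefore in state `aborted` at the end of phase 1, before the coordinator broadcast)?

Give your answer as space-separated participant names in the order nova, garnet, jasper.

Txn txcca phase 1: nova no -> aborted; garnet yes -> prepared; jasper no -> aborted

Answer: nova jasper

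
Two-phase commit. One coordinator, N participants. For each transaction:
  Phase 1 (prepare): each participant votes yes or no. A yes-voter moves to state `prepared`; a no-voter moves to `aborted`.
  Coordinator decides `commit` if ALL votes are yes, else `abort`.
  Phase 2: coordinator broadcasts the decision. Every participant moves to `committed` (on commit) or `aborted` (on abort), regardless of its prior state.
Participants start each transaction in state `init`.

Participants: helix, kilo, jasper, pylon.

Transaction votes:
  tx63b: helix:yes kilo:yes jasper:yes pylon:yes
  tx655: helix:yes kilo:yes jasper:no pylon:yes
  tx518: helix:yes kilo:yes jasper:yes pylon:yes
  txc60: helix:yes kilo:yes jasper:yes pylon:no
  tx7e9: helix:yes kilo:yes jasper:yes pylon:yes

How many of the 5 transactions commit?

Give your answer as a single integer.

Answer: 3

Derivation:
tx63b: all yes -> commit (commits=1)
tx655: no from jasper -> abort (commits=1)
tx518: all yes -> commit (commits=2)
txc60: no from pylon -> abort (commits=2)
tx7e9: all yes -> commit (commits=3)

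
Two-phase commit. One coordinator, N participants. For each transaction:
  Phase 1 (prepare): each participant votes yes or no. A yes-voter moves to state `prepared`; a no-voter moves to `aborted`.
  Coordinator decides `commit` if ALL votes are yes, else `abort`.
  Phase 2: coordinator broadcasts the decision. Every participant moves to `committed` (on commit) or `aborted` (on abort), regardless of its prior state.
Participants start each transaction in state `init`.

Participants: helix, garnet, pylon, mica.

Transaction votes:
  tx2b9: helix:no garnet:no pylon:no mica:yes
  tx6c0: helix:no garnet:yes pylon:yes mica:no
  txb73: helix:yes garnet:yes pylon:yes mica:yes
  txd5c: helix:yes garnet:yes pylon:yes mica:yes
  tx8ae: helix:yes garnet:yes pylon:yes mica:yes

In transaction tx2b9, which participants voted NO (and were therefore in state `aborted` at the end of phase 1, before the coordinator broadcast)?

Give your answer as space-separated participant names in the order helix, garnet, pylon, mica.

Txn tx2b9 phase 1: helix no -> aborted; garnet no -> aborted; pylon no -> aborted; mica yes -> prepared

Answer: helix garnet pylon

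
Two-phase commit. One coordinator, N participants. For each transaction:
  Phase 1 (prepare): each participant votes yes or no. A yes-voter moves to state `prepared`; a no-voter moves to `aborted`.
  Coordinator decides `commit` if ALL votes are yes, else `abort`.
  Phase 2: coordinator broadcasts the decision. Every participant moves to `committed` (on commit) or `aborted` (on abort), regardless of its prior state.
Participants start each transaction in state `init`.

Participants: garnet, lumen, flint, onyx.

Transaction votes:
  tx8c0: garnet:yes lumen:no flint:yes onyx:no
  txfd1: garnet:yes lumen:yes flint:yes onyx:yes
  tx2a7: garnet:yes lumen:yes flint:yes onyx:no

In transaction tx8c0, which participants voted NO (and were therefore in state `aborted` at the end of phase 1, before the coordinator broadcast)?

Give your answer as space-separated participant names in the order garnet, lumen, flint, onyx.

Txn tx8c0 phase 1: garnet yes -> prepared; lumen no -> aborted; flint yes -> prepared; onyx no -> aborted

Answer: lumen onyx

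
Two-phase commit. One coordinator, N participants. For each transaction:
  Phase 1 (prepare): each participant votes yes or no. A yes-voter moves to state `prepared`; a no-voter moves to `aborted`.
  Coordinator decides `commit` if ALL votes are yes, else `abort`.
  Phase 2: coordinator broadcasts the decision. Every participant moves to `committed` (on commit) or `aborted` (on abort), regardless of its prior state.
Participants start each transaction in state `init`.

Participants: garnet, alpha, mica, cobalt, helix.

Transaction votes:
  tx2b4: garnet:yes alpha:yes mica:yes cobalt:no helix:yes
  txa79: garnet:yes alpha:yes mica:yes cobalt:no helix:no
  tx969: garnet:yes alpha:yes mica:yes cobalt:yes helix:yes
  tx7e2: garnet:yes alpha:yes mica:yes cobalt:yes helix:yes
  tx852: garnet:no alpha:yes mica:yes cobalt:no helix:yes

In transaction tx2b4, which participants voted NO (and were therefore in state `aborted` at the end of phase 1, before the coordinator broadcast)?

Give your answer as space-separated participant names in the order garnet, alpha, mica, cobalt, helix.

Answer: cobalt

Derivation:
Txn tx2b4 phase 1: garnet yes -> prepared; alpha yes -> prepared; mica yes -> prepared; cobalt no -> aborted; helix yes -> prepared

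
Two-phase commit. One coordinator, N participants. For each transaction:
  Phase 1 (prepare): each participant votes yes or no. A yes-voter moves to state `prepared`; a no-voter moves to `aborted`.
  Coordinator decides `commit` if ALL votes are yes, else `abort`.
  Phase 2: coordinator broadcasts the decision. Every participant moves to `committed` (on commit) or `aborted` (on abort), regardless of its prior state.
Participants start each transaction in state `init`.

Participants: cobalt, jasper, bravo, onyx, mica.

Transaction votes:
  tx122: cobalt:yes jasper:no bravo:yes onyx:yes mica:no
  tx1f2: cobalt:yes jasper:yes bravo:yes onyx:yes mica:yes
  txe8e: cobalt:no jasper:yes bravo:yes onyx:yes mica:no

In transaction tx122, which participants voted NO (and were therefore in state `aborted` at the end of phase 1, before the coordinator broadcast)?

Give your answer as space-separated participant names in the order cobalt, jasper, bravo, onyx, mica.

Answer: jasper mica

Derivation:
Txn tx122 phase 1: cobalt yes -> prepared; jasper no -> aborted; bravo yes -> prepared; onyx yes -> prepared; mica no -> aborted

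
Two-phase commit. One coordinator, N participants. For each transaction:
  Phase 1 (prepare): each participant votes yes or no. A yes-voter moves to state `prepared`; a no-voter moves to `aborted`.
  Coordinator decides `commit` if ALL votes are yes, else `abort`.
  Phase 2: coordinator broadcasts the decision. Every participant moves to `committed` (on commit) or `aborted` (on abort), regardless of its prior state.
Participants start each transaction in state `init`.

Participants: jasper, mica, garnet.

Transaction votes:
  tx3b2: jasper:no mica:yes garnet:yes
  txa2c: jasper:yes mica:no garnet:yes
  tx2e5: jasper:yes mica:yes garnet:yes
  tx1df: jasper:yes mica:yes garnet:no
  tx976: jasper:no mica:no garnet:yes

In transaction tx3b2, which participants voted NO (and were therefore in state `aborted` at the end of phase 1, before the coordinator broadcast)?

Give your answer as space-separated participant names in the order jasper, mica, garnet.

Answer: jasper

Derivation:
Txn tx3b2 phase 1: jasper no -> aborted; mica yes -> prepared; garnet yes -> prepared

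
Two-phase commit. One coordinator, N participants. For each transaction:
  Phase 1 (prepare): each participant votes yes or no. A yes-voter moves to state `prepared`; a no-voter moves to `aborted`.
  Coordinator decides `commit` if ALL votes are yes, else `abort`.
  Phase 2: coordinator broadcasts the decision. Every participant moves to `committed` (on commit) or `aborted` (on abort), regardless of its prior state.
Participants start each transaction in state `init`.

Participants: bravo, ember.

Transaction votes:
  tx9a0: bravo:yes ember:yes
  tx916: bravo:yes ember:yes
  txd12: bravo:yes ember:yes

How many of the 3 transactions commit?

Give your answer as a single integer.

tx9a0: all yes -> commit (commits=1)
tx916: all yes -> commit (commits=2)
txd12: all yes -> commit (commits=3)

Answer: 3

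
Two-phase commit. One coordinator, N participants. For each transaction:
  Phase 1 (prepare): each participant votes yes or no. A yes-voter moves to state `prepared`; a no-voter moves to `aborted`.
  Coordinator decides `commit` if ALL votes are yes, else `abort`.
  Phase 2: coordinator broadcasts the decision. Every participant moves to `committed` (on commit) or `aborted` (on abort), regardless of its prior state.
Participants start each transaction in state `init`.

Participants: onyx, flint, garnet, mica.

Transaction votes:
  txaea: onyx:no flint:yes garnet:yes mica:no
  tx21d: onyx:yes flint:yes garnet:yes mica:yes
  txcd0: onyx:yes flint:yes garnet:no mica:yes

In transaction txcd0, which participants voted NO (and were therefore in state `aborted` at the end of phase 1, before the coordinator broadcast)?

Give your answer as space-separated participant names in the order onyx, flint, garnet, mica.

Answer: garnet

Derivation:
Txn txcd0 phase 1: onyx yes -> prepared; flint yes -> prepared; garnet no -> aborted; mica yes -> prepared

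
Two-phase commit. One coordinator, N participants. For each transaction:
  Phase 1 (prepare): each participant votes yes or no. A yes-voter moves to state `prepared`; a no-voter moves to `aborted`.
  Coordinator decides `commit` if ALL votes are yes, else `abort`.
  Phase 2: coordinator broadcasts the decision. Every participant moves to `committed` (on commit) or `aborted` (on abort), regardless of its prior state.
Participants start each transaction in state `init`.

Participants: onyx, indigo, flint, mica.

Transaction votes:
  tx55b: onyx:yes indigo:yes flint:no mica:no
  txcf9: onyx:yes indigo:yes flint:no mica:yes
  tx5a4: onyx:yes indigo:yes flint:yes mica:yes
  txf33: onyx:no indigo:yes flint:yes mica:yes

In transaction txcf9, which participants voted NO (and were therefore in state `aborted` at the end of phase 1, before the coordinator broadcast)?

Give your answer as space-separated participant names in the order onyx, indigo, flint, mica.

Txn txcf9 phase 1: onyx yes -> prepared; indigo yes -> prepared; flint no -> aborted; mica yes -> prepared

Answer: flint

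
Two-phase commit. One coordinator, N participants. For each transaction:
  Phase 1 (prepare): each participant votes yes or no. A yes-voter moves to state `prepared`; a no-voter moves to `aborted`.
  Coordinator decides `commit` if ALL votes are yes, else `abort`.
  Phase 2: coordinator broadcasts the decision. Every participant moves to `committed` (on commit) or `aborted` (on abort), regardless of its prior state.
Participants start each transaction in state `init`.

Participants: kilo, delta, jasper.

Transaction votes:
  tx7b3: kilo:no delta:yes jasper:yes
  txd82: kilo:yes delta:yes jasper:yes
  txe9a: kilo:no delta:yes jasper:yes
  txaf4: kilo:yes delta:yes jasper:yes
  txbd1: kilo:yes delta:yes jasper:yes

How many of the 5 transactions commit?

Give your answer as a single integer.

tx7b3: no from kilo -> abort (commits=0)
txd82: all yes -> commit (commits=1)
txe9a: no from kilo -> abort (commits=1)
txaf4: all yes -> commit (commits=2)
txbd1: all yes -> commit (commits=3)

Answer: 3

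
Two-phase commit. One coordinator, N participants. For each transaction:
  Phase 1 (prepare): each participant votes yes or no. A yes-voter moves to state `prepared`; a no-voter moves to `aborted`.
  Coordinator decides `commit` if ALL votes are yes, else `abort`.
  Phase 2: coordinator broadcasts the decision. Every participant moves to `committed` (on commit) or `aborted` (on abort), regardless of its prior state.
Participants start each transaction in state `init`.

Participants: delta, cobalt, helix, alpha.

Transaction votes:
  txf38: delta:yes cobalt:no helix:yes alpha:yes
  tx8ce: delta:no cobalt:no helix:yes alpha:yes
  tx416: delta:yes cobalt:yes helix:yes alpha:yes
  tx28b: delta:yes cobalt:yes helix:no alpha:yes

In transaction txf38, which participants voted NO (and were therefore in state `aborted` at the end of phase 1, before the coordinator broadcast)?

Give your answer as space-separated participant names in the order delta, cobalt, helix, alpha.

Txn txf38 phase 1: delta yes -> prepared; cobalt no -> aborted; helix yes -> prepared; alpha yes -> prepared

Answer: cobalt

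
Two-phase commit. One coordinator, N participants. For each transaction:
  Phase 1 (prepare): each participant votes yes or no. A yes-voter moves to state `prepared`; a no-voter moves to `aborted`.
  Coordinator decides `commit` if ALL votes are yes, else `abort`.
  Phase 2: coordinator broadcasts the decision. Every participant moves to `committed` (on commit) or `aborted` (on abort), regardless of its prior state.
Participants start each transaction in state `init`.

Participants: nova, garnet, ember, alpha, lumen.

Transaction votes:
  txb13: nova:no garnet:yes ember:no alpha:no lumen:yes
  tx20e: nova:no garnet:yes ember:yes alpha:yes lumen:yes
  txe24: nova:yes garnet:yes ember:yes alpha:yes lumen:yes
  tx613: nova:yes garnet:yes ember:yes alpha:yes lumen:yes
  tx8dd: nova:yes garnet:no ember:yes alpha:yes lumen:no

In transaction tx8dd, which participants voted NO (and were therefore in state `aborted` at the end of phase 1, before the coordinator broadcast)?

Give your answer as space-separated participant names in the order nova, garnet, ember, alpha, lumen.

Txn tx8dd phase 1: nova yes -> prepared; garnet no -> aborted; ember yes -> prepared; alpha yes -> prepared; lumen no -> aborted

Answer: garnet lumen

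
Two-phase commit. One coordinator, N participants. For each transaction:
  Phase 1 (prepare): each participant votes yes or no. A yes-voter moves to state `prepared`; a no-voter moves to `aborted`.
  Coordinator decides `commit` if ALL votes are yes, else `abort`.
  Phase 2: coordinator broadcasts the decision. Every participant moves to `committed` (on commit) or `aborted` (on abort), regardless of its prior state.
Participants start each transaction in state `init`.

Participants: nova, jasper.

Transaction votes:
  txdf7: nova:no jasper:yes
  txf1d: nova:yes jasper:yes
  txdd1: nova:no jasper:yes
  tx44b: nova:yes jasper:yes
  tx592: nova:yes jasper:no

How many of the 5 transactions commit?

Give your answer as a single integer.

Answer: 2

Derivation:
txdf7: no from nova -> abort (commits=0)
txf1d: all yes -> commit (commits=1)
txdd1: no from nova -> abort (commits=1)
tx44b: all yes -> commit (commits=2)
tx592: no from jasper -> abort (commits=2)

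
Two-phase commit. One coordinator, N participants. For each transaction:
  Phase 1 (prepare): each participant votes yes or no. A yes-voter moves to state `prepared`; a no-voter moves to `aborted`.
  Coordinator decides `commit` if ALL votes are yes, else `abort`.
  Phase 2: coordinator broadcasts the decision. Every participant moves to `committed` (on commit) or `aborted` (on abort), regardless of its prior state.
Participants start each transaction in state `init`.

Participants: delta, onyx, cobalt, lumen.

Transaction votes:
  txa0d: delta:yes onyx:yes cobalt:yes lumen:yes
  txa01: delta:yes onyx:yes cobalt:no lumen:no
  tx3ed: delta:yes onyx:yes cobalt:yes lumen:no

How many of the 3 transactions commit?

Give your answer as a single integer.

Answer: 1

Derivation:
txa0d: all yes -> commit (commits=1)
txa01: no from cobalt, lumen -> abort (commits=1)
tx3ed: no from lumen -> abort (commits=1)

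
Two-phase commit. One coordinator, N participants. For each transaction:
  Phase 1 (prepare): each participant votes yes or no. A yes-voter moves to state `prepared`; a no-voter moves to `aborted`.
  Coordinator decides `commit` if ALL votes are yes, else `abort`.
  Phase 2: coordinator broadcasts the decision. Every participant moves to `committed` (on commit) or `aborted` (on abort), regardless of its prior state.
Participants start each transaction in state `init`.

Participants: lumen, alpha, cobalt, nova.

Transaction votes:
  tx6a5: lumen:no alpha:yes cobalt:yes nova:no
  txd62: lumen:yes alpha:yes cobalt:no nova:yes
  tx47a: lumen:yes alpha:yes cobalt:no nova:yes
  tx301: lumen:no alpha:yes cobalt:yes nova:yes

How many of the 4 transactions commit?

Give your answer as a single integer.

tx6a5: no from lumen, nova -> abort (commits=0)
txd62: no from cobalt -> abort (commits=0)
tx47a: no from cobalt -> abort (commits=0)
tx301: no from lumen -> abort (commits=0)

Answer: 0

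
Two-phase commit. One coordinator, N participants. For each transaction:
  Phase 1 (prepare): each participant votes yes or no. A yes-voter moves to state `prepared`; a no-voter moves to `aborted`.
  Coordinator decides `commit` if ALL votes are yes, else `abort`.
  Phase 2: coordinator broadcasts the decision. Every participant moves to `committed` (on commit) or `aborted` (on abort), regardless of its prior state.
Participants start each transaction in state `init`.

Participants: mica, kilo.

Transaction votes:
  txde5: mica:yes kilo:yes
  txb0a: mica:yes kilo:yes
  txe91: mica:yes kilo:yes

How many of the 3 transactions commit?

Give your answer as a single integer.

txde5: all yes -> commit (commits=1)
txb0a: all yes -> commit (commits=2)
txe91: all yes -> commit (commits=3)

Answer: 3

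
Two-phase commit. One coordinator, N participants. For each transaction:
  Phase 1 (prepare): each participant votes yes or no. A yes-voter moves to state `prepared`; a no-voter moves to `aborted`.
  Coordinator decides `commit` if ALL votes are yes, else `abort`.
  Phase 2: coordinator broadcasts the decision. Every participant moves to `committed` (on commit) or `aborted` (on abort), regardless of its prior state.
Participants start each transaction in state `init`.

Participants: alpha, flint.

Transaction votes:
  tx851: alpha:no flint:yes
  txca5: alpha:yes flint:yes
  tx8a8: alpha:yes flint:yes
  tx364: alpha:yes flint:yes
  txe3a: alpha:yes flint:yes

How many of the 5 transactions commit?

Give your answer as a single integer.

Answer: 4

Derivation:
tx851: no from alpha -> abort (commits=0)
txca5: all yes -> commit (commits=1)
tx8a8: all yes -> commit (commits=2)
tx364: all yes -> commit (commits=3)
txe3a: all yes -> commit (commits=4)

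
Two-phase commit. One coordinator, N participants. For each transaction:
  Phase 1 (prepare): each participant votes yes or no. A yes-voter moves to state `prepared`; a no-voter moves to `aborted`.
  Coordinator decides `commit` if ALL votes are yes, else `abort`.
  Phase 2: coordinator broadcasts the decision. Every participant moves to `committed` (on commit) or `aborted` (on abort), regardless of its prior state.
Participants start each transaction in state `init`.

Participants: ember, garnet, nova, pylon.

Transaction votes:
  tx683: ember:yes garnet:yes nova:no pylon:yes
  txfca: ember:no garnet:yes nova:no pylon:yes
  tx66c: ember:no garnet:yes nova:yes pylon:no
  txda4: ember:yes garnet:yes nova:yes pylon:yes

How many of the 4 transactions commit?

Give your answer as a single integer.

Answer: 1

Derivation:
tx683: no from nova -> abort (commits=0)
txfca: no from ember, nova -> abort (commits=0)
tx66c: no from ember, pylon -> abort (commits=0)
txda4: all yes -> commit (commits=1)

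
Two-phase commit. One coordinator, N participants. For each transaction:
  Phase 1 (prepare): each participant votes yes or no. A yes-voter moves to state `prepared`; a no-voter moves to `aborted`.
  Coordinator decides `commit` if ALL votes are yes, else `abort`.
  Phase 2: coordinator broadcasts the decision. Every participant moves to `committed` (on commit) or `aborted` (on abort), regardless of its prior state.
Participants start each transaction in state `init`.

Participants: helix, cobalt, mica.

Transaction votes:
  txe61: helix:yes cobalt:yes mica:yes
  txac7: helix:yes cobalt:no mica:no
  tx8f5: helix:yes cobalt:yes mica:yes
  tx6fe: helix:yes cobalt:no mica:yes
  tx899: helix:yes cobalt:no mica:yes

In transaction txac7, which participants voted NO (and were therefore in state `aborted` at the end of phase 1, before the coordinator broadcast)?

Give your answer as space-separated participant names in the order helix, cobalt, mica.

Txn txac7 phase 1: helix yes -> prepared; cobalt no -> aborted; mica no -> aborted

Answer: cobalt mica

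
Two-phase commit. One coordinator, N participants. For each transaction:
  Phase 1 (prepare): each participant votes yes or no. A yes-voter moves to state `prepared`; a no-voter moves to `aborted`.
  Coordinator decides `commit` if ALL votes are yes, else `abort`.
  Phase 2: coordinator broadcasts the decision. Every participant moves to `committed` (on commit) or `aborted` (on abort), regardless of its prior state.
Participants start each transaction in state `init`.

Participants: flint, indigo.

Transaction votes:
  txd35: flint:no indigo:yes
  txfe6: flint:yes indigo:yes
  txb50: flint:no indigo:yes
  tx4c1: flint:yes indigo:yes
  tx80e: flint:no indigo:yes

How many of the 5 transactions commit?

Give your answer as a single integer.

Answer: 2

Derivation:
txd35: no from flint -> abort (commits=0)
txfe6: all yes -> commit (commits=1)
txb50: no from flint -> abort (commits=1)
tx4c1: all yes -> commit (commits=2)
tx80e: no from flint -> abort (commits=2)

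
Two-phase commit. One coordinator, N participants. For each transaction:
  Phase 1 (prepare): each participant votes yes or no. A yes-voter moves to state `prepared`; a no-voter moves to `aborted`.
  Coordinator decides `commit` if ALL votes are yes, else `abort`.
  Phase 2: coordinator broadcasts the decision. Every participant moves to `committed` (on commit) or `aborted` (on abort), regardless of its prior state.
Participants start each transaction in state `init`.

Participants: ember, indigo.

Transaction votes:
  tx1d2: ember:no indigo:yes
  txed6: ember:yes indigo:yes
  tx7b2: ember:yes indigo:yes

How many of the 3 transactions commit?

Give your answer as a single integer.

Answer: 2

Derivation:
tx1d2: no from ember -> abort (commits=0)
txed6: all yes -> commit (commits=1)
tx7b2: all yes -> commit (commits=2)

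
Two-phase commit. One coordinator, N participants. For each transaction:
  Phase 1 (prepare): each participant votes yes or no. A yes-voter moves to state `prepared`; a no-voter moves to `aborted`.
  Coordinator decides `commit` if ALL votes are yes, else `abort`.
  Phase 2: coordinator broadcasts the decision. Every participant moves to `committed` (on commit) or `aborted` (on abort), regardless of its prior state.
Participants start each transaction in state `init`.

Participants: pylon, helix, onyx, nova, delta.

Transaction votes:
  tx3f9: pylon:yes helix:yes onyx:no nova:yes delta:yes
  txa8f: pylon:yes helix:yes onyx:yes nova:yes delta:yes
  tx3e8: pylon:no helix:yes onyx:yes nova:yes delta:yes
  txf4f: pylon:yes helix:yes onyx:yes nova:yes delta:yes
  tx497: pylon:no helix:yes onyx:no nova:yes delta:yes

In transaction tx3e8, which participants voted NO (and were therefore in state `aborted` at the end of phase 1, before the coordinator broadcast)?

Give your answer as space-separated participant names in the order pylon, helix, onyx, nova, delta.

Answer: pylon

Derivation:
Txn tx3e8 phase 1: pylon no -> aborted; helix yes -> prepared; onyx yes -> prepared; nova yes -> prepared; delta yes -> prepared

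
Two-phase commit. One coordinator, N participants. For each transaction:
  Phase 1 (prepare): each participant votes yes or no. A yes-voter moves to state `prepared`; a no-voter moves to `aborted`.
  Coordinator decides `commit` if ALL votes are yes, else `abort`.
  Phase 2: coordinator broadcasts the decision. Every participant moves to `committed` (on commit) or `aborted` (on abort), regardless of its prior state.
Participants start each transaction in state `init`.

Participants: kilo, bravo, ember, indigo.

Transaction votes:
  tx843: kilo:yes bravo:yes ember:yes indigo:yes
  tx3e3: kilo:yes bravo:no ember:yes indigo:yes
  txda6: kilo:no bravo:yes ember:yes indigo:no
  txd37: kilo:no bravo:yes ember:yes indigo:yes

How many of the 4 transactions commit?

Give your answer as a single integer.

Answer: 1

Derivation:
tx843: all yes -> commit (commits=1)
tx3e3: no from bravo -> abort (commits=1)
txda6: no from kilo, indigo -> abort (commits=1)
txd37: no from kilo -> abort (commits=1)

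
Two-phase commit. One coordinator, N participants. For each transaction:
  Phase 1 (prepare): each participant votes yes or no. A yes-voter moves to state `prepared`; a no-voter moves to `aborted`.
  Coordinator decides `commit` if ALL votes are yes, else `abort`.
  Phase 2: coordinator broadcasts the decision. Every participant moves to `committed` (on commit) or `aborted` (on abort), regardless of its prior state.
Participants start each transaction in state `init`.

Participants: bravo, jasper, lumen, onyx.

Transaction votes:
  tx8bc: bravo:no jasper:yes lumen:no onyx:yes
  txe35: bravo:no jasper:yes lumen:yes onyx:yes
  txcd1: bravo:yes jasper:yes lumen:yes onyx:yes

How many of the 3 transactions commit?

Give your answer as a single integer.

Answer: 1

Derivation:
tx8bc: no from bravo, lumen -> abort (commits=0)
txe35: no from bravo -> abort (commits=0)
txcd1: all yes -> commit (commits=1)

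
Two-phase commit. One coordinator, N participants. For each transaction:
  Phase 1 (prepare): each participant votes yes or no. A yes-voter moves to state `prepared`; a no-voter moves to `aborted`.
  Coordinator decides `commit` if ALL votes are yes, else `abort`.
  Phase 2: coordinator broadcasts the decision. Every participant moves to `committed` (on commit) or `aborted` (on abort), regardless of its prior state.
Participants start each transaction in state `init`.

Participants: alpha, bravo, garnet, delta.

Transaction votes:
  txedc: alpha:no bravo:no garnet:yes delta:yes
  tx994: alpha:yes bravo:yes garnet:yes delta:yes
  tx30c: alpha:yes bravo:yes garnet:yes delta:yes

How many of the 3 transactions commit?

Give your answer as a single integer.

txedc: no from alpha, bravo -> abort (commits=0)
tx994: all yes -> commit (commits=1)
tx30c: all yes -> commit (commits=2)

Answer: 2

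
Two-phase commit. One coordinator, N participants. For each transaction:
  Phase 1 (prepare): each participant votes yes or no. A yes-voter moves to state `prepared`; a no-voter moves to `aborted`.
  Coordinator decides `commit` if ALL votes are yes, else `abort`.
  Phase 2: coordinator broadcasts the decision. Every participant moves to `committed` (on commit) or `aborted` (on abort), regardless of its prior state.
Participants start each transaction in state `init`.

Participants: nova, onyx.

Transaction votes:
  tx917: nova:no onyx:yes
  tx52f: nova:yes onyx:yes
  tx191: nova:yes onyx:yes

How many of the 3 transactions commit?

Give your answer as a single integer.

Answer: 2

Derivation:
tx917: no from nova -> abort (commits=0)
tx52f: all yes -> commit (commits=1)
tx191: all yes -> commit (commits=2)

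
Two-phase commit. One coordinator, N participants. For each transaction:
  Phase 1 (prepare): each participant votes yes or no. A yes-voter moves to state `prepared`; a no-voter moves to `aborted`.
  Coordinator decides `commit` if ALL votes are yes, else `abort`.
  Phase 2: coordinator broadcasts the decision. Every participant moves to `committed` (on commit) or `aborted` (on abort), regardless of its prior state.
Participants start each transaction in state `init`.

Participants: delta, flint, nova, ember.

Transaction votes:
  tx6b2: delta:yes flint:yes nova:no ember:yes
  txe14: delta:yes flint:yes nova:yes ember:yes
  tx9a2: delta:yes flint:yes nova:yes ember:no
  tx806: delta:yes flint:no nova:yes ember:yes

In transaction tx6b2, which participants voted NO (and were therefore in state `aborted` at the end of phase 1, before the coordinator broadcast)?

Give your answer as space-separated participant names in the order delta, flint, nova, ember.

Answer: nova

Derivation:
Txn tx6b2 phase 1: delta yes -> prepared; flint yes -> prepared; nova no -> aborted; ember yes -> prepared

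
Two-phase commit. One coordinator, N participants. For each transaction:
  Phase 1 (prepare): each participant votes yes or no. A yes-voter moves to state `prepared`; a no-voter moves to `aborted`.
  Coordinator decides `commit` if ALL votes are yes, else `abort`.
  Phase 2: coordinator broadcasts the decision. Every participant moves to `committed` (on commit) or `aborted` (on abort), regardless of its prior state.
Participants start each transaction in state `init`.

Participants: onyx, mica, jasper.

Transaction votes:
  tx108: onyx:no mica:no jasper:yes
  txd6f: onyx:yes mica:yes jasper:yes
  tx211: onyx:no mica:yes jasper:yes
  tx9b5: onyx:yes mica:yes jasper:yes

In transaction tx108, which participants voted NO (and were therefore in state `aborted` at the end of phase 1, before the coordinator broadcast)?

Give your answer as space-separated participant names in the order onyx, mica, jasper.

Txn tx108 phase 1: onyx no -> aborted; mica no -> aborted; jasper yes -> prepared

Answer: onyx mica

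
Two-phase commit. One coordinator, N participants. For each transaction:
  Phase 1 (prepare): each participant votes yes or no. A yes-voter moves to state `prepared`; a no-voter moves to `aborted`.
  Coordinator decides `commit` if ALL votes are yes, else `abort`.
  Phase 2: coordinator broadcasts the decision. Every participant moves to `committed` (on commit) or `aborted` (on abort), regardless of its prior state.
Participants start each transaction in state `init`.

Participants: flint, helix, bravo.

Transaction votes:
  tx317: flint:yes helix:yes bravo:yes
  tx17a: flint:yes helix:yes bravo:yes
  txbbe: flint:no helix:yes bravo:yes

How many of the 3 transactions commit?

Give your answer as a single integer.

tx317: all yes -> commit (commits=1)
tx17a: all yes -> commit (commits=2)
txbbe: no from flint -> abort (commits=2)

Answer: 2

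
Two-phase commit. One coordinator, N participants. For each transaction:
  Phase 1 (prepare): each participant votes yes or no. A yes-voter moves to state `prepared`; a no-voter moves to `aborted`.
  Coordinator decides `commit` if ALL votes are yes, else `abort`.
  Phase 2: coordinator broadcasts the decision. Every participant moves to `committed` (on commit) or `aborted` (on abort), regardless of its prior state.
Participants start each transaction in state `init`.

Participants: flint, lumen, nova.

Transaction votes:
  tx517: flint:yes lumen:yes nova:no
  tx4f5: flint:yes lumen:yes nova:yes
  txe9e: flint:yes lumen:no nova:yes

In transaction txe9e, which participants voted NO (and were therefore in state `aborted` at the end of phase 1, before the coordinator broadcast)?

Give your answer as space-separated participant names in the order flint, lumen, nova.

Answer: lumen

Derivation:
Txn txe9e phase 1: flint yes -> prepared; lumen no -> aborted; nova yes -> prepared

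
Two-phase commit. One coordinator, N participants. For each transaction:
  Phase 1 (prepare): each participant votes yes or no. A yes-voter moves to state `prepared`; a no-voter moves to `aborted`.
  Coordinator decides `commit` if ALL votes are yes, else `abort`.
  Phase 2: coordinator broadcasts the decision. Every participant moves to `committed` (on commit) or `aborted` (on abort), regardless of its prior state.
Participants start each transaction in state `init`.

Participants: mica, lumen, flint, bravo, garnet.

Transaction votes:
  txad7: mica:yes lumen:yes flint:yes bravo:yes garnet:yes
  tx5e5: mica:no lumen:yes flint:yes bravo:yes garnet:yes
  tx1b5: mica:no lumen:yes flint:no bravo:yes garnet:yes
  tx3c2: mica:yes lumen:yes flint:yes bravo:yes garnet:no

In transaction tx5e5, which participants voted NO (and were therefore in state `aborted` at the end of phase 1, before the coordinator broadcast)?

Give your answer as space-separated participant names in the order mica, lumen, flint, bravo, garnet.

Answer: mica

Derivation:
Txn tx5e5 phase 1: mica no -> aborted; lumen yes -> prepared; flint yes -> prepared; bravo yes -> prepared; garnet yes -> prepared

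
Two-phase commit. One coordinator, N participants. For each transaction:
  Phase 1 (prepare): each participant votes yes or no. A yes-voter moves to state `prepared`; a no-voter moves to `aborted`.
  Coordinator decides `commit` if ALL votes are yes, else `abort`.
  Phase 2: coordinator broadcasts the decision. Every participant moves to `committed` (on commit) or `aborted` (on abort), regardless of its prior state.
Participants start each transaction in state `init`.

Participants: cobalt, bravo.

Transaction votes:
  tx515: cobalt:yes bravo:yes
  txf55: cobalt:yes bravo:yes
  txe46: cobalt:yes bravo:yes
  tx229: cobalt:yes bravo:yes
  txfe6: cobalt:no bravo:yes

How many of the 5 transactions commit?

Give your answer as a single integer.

tx515: all yes -> commit (commits=1)
txf55: all yes -> commit (commits=2)
txe46: all yes -> commit (commits=3)
tx229: all yes -> commit (commits=4)
txfe6: no from cobalt -> abort (commits=4)

Answer: 4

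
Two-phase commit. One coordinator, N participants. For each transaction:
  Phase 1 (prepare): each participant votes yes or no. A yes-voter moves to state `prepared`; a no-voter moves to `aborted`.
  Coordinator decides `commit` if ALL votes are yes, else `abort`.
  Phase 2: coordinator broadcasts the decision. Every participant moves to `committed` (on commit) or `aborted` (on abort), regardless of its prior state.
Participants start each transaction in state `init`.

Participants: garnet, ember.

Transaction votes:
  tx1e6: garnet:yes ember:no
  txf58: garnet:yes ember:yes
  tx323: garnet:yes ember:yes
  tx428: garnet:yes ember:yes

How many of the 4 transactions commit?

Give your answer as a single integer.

tx1e6: no from ember -> abort (commits=0)
txf58: all yes -> commit (commits=1)
tx323: all yes -> commit (commits=2)
tx428: all yes -> commit (commits=3)

Answer: 3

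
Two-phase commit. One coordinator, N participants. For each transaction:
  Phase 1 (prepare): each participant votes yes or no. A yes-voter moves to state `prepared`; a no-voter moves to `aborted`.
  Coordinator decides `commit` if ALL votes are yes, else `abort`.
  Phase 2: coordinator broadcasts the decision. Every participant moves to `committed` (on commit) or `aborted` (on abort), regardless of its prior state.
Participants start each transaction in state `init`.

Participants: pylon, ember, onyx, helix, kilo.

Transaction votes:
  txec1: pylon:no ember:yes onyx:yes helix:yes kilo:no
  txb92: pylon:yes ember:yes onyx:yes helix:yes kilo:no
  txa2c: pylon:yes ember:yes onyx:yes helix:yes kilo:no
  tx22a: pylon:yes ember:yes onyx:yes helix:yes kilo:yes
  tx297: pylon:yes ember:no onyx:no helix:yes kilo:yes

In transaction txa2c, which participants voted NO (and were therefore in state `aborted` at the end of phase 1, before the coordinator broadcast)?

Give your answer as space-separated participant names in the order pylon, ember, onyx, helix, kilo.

Txn txa2c phase 1: pylon yes -> prepared; ember yes -> prepared; onyx yes -> prepared; helix yes -> prepared; kilo no -> aborted

Answer: kilo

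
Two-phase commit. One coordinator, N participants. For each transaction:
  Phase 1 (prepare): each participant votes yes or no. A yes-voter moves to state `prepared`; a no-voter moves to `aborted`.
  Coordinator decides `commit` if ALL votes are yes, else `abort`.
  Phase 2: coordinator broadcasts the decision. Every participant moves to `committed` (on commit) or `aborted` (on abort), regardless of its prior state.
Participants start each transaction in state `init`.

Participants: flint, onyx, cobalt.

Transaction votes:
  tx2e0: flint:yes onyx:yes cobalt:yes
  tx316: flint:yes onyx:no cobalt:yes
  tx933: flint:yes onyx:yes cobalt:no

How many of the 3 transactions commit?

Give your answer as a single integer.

Answer: 1

Derivation:
tx2e0: all yes -> commit (commits=1)
tx316: no from onyx -> abort (commits=1)
tx933: no from cobalt -> abort (commits=1)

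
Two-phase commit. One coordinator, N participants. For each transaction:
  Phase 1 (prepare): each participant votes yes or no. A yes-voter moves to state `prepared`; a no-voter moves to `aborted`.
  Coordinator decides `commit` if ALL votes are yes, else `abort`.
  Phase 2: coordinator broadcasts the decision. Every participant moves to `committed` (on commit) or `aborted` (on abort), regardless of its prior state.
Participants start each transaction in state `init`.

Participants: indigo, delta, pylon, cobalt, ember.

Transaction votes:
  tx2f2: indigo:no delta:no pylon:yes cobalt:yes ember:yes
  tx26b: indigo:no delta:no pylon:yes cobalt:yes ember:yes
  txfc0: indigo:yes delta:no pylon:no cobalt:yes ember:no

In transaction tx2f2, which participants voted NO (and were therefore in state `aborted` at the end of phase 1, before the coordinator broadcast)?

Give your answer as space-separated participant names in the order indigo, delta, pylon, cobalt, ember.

Answer: indigo delta

Derivation:
Txn tx2f2 phase 1: indigo no -> aborted; delta no -> aborted; pylon yes -> prepared; cobalt yes -> prepared; ember yes -> prepared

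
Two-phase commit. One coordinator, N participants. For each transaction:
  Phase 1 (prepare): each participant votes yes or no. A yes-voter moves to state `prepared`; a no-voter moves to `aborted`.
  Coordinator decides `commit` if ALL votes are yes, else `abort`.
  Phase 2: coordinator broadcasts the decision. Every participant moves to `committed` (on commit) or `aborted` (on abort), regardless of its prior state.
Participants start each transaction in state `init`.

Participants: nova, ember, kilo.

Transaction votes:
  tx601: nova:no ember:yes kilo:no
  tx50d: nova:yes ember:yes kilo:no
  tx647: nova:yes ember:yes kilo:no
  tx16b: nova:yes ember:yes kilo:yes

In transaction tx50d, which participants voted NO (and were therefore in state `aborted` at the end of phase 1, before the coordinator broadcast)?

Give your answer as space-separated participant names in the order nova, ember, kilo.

Answer: kilo

Derivation:
Txn tx50d phase 1: nova yes -> prepared; ember yes -> prepared; kilo no -> aborted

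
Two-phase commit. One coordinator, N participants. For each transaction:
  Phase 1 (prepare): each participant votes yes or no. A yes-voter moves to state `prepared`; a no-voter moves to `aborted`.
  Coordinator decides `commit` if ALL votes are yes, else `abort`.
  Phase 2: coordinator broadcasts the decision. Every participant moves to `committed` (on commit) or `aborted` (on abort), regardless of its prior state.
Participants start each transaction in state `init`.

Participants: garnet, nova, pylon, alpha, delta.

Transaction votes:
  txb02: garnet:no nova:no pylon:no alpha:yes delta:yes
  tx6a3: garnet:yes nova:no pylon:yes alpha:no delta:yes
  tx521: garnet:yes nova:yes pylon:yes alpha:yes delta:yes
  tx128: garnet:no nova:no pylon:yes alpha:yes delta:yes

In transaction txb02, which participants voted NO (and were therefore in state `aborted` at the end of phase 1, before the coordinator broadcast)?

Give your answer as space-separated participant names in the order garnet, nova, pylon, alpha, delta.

Answer: garnet nova pylon

Derivation:
Txn txb02 phase 1: garnet no -> aborted; nova no -> aborted; pylon no -> aborted; alpha yes -> prepared; delta yes -> prepared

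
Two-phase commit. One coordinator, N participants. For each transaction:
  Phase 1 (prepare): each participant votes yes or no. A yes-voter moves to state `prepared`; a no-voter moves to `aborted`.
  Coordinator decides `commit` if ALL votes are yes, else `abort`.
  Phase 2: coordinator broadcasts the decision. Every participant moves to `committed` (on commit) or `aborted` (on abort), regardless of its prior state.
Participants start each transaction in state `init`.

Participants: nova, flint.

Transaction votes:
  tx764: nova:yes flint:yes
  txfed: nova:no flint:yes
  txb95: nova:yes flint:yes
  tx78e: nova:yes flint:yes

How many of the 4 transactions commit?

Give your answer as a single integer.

Answer: 3

Derivation:
tx764: all yes -> commit (commits=1)
txfed: no from nova -> abort (commits=1)
txb95: all yes -> commit (commits=2)
tx78e: all yes -> commit (commits=3)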